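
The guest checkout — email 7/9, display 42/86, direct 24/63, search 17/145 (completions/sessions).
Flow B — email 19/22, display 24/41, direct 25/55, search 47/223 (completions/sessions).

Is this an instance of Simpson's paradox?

Email: the guest checkout 7/9 = 77.8%, Flow B 19/22 = 86.4% → Flow B
Display: the guest checkout 42/86 = 48.8%, Flow B 24/41 = 58.5% → Flow B
Direct: the guest checkout 24/63 = 38.1%, Flow B 25/55 = 45.5% → Flow B
Search: the guest checkout 17/145 = 11.7%, Flow B 47/223 = 21.1% → Flow B
Overall: the guest checkout 90/303 = 29.7%, Flow B 115/341 = 33.7% → Flow B
Flow B wins overall and in every traffic group — no reversal.

No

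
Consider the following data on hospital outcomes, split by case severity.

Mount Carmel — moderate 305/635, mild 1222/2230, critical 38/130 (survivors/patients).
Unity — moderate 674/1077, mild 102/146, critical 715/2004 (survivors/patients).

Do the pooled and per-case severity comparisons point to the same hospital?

Moderate: Mount Carmel 305/635 = 48.0%, Unity 674/1077 = 62.6% → Unity
Mild: Mount Carmel 1222/2230 = 54.8%, Unity 102/146 = 69.9% → Unity
Critical: Mount Carmel 38/130 = 29.2%, Unity 715/2004 = 35.7% → Unity
Overall: Mount Carmel 1565/2995 = 52.3%, Unity 1491/3227 = 46.2% → Mount Carmel
Unity wins each case group but Mount Carmel wins overall — the comparison reverses. Unity's patients skew toward critical, which has a lower base rate.

No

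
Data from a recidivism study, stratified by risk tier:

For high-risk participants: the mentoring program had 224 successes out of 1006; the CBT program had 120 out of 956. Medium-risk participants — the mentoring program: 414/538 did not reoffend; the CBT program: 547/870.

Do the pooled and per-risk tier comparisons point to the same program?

Yes

High-risk: the mentoring program 224/1006 = 22.3%, the CBT program 120/956 = 12.6% → the mentoring program
Medium-risk: the mentoring program 414/538 = 77.0%, the CBT program 547/870 = 62.9% → the mentoring program
Overall: the mentoring program 638/1544 = 41.3%, the CBT program 667/1826 = 36.5% → the mentoring program
The mentoring program wins overall and in every risk group — no reversal.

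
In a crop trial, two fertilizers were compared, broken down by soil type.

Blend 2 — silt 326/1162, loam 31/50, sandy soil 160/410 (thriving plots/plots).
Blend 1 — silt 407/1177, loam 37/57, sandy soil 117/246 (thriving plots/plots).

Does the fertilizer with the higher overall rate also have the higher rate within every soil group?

Yes

Silt: Blend 2 326/1162 = 28.1%, Blend 1 407/1177 = 34.6% → Blend 1
Loam: Blend 2 31/50 = 62.0%, Blend 1 37/57 = 64.9% → Blend 1
Sandy soil: Blend 2 160/410 = 39.0%, Blend 1 117/246 = 47.6% → Blend 1
Overall: Blend 2 517/1622 = 31.9%, Blend 1 561/1480 = 37.9% → Blend 1
Blend 1 wins overall and in every soil group — no reversal.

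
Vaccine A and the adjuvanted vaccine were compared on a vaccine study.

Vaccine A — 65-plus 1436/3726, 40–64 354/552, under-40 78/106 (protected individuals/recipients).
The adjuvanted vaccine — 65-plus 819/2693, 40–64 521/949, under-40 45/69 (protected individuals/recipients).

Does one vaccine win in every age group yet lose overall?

No

65-plus: Vaccine A 1436/3726 = 38.5%, the adjuvanted vaccine 819/2693 = 30.4% → Vaccine A
40–64: Vaccine A 354/552 = 64.1%, the adjuvanted vaccine 521/949 = 54.9% → Vaccine A
Under-40: Vaccine A 78/106 = 73.6%, the adjuvanted vaccine 45/69 = 65.2% → Vaccine A
Overall: Vaccine A 1868/4384 = 42.6%, the adjuvanted vaccine 1385/3711 = 37.3% → Vaccine A
Vaccine A wins overall and in every age group — no reversal.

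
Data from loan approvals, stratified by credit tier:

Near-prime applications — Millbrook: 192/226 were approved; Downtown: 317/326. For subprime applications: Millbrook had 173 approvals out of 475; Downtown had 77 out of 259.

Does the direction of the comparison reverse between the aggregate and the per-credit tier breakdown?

Near-prime: Millbrook 192/226 = 85.0%, Downtown 317/326 = 97.2% → Downtown
Subprime: Millbrook 173/475 = 36.4%, Downtown 77/259 = 29.7% → Millbrook
Overall: Millbrook 365/701 = 52.1%, Downtown 394/585 = 67.4% → Downtown
Neither sweeps: Millbrook wins 1 of 2 groups, Downtown wins 1. Downtown wins overall but not every group — no Simpson reversal.

No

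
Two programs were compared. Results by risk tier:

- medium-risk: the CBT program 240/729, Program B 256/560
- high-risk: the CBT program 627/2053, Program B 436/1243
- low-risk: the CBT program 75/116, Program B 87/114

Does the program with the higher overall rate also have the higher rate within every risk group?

Yes

Medium-risk: the CBT program 240/729 = 32.9%, Program B 256/560 = 45.7% → Program B
High-risk: the CBT program 627/2053 = 30.5%, Program B 436/1243 = 35.1% → Program B
Low-risk: the CBT program 75/116 = 64.7%, Program B 87/114 = 76.3% → Program B
Overall: the CBT program 942/2898 = 32.5%, Program B 779/1917 = 40.6% → Program B
Program B wins overall and in every risk group — no reversal.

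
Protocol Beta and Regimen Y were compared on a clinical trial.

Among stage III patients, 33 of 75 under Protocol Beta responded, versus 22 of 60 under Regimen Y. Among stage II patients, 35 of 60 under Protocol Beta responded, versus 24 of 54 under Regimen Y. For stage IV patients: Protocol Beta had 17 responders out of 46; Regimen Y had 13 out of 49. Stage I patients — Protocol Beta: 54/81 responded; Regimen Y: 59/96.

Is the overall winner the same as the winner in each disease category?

Stage III: Protocol Beta 33/75 = 44.0%, Regimen Y 22/60 = 36.7% → Protocol Beta
Stage II: Protocol Beta 35/60 = 58.3%, Regimen Y 24/54 = 44.4% → Protocol Beta
Stage IV: Protocol Beta 17/46 = 37.0%, Regimen Y 13/49 = 26.5% → Protocol Beta
Stage I: Protocol Beta 54/81 = 66.7%, Regimen Y 59/96 = 61.5% → Protocol Beta
Overall: Protocol Beta 139/262 = 53.1%, Regimen Y 118/259 = 45.6% → Protocol Beta
Protocol Beta wins overall and in every disease group — no reversal.

Yes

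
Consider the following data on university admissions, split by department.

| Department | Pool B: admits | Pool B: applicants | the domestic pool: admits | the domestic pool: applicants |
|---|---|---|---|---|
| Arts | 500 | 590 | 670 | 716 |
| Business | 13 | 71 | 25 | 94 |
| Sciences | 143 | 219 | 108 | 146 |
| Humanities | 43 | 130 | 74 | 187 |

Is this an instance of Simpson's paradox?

No

Arts: Pool B 500/590 = 84.7%, the domestic pool 670/716 = 93.6% → the domestic pool
Business: Pool B 13/71 = 18.3%, the domestic pool 25/94 = 26.6% → the domestic pool
Sciences: Pool B 143/219 = 65.3%, the domestic pool 108/146 = 74.0% → the domestic pool
Humanities: Pool B 43/130 = 33.1%, the domestic pool 74/187 = 39.6% → the domestic pool
Overall: Pool B 699/1010 = 69.2%, the domestic pool 877/1143 = 76.7% → the domestic pool
The domestic pool wins overall and in every department group — no reversal.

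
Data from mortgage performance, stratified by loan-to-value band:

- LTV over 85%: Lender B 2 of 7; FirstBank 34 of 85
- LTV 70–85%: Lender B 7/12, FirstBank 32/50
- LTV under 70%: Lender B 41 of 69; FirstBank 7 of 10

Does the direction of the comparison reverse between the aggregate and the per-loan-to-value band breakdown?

Yes

LTV over 85%: Lender B 2/7 = 28.6%, FirstBank 34/85 = 40.0% → FirstBank
LTV 70–85%: Lender B 7/12 = 58.3%, FirstBank 32/50 = 64.0% → FirstBank
LTV under 70%: Lender B 41/69 = 59.4%, FirstBank 7/10 = 70.0% → FirstBank
Overall: Lender B 50/88 = 56.8%, FirstBank 73/145 = 50.3% → Lender B
FirstBank wins each loan-to-value group but Lender B wins overall — the comparison reverses. FirstBank's loans skew toward LTV over 85%, which has a lower base rate.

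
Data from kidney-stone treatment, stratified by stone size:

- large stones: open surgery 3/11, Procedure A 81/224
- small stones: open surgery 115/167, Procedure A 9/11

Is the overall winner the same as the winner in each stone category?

Large stones: open surgery 3/11 = 27.3%, Procedure A 81/224 = 36.2% → Procedure A
Small stones: open surgery 115/167 = 68.9%, Procedure A 9/11 = 81.8% → Procedure A
Overall: open surgery 118/178 = 66.3%, Procedure A 90/235 = 38.3% → open surgery
Procedure A wins each stone group but open surgery wins overall — the comparison reverses. Procedure A's cases skew toward large stones, which has a lower base rate.

No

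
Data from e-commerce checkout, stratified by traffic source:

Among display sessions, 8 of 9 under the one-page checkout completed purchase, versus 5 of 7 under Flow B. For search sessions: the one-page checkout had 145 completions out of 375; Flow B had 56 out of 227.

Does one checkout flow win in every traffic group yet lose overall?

No

Display: the one-page checkout 8/9 = 88.9%, Flow B 5/7 = 71.4% → the one-page checkout
Search: the one-page checkout 145/375 = 38.7%, Flow B 56/227 = 24.7% → the one-page checkout
Overall: the one-page checkout 153/384 = 39.8%, Flow B 61/234 = 26.1% → the one-page checkout
The one-page checkout wins overall and in every traffic group — no reversal.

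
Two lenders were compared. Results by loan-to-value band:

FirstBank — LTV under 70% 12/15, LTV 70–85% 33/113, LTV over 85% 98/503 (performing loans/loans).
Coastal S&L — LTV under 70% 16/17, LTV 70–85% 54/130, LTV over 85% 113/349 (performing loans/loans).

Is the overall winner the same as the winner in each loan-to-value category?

Yes

LTV under 70%: FirstBank 12/15 = 80.0%, Coastal S&L 16/17 = 94.1% → Coastal S&L
LTV 70–85%: FirstBank 33/113 = 29.2%, Coastal S&L 54/130 = 41.5% → Coastal S&L
LTV over 85%: FirstBank 98/503 = 19.5%, Coastal S&L 113/349 = 32.4% → Coastal S&L
Overall: FirstBank 143/631 = 22.7%, Coastal S&L 183/496 = 36.9% → Coastal S&L
Coastal S&L wins overall and in every loan-to-value group — no reversal.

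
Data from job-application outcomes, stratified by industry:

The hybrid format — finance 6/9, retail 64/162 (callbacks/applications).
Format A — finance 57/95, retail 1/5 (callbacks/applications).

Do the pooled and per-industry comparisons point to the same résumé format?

No

Finance: the hybrid format 6/9 = 66.7%, Format A 57/95 = 60.0% → the hybrid format
Retail: the hybrid format 64/162 = 39.5%, Format A 1/5 = 20.0% → the hybrid format
Overall: the hybrid format 70/171 = 40.9%, Format A 58/100 = 58.0% → Format A
The hybrid format wins each industry group but Format A wins overall — the comparison reverses. The hybrid format's applications skew toward retail, which has a lower base rate.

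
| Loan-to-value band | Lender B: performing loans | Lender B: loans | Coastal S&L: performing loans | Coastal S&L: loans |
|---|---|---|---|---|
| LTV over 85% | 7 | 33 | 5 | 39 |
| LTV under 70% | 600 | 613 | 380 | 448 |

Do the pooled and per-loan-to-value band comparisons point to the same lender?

Yes

LTV over 85%: Lender B 7/33 = 21.2%, Coastal S&L 5/39 = 12.8% → Lender B
LTV under 70%: Lender B 600/613 = 97.9%, Coastal S&L 380/448 = 84.8% → Lender B
Overall: Lender B 607/646 = 94.0%, Coastal S&L 385/487 = 79.1% → Lender B
Lender B wins overall and in every loan-to-value group — no reversal.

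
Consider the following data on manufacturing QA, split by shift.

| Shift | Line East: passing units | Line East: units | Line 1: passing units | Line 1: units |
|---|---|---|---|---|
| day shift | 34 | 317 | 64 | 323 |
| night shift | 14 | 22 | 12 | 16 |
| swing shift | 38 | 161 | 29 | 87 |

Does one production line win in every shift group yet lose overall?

No

Day shift: Line East 34/317 = 10.7%, Line 1 64/323 = 19.8% → Line 1
Night shift: Line East 14/22 = 63.6%, Line 1 12/16 = 75.0% → Line 1
Swing shift: Line East 38/161 = 23.6%, Line 1 29/87 = 33.3% → Line 1
Overall: Line East 86/500 = 17.2%, Line 1 105/426 = 24.6% → Line 1
Line 1 wins overall and in every shift group — no reversal.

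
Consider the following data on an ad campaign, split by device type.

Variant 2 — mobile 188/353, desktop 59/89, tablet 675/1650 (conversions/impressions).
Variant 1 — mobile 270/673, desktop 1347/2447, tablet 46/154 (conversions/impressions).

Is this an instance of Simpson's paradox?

Yes

Mobile: Variant 2 188/353 = 53.3%, Variant 1 270/673 = 40.1% → Variant 2
Desktop: Variant 2 59/89 = 66.3%, Variant 1 1347/2447 = 55.0% → Variant 2
Tablet: Variant 2 675/1650 = 40.9%, Variant 1 46/154 = 29.9% → Variant 2
Overall: Variant 2 922/2092 = 44.1%, Variant 1 1663/3274 = 50.8% → Variant 1
Variant 2 wins each device group but Variant 1 wins overall — the comparison reverses. Variant 2's impressions skew toward tablet, which has a lower base rate.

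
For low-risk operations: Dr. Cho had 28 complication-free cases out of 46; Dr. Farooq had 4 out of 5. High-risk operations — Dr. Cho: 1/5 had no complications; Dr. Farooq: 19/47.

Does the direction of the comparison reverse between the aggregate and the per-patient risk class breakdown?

Low-risk: Dr. Cho 28/46 = 60.9%, Dr. Farooq 4/5 = 80.0% → Dr. Farooq
High-risk: Dr. Cho 1/5 = 20.0%, Dr. Farooq 19/47 = 40.4% → Dr. Farooq
Overall: Dr. Cho 29/51 = 56.9%, Dr. Farooq 23/52 = 44.2% → Dr. Cho
Dr. Farooq wins each patient risk group but Dr. Cho wins overall — the comparison reverses. Dr. Farooq's operations skew toward high-risk, which has a lower base rate.

Yes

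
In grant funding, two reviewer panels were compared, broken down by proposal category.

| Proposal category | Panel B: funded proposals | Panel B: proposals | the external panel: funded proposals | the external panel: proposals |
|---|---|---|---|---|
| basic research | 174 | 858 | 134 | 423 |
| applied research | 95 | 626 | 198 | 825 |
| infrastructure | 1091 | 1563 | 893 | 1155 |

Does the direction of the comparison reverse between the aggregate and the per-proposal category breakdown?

No

Basic research: Panel B 174/858 = 20.3%, the external panel 134/423 = 31.7% → the external panel
Applied research: Panel B 95/626 = 15.2%, the external panel 198/825 = 24.0% → the external panel
Infrastructure: Panel B 1091/1563 = 69.8%, the external panel 893/1155 = 77.3% → the external panel
Overall: Panel B 1360/3047 = 44.6%, the external panel 1225/2403 = 51.0% → the external panel
The external panel wins overall and in every proposal group — no reversal.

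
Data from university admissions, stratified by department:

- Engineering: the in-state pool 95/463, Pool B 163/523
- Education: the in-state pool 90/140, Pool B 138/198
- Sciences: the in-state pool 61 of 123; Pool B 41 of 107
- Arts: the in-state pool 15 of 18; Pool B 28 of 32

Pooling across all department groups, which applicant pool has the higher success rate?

Pool B

Engineering: the in-state pool 95/463 = 20.5%, Pool B 163/523 = 31.2% → Pool B
Education: the in-state pool 90/140 = 64.3%, Pool B 138/198 = 69.7% → Pool B
Sciences: the in-state pool 61/123 = 49.6%, Pool B 41/107 = 38.3% → the in-state pool
Arts: the in-state pool 15/18 = 83.3%, Pool B 28/32 = 87.5% → Pool B
Overall: the in-state pool 261/744 = 35.1%, Pool B 370/860 = 43.0% → Pool B
(Neither sweeps every department group, but Pool B has the higher pooled rate.)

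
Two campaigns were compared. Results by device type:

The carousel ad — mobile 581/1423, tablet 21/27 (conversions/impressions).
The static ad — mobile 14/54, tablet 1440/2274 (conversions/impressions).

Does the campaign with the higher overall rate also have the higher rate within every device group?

Mobile: the carousel ad 581/1423 = 40.8%, the static ad 14/54 = 25.9% → the carousel ad
Tablet: the carousel ad 21/27 = 77.8%, the static ad 1440/2274 = 63.3% → the carousel ad
Overall: the carousel ad 602/1450 = 41.5%, the static ad 1454/2328 = 62.5% → the static ad
The carousel ad wins each device group but the static ad wins overall — the comparison reverses. The carousel ad's impressions skew toward mobile, which has a lower base rate.

No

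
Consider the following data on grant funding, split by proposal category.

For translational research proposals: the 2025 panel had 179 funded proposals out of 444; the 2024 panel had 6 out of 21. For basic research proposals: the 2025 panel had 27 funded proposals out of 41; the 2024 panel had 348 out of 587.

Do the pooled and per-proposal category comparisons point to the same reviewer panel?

Translational research: the 2025 panel 179/444 = 40.3%, the 2024 panel 6/21 = 28.6% → the 2025 panel
Basic research: the 2025 panel 27/41 = 65.9%, the 2024 panel 348/587 = 59.3% → the 2025 panel
Overall: the 2025 panel 206/485 = 42.5%, the 2024 panel 354/608 = 58.2% → the 2024 panel
The 2025 panel wins each proposal group but the 2024 panel wins overall — the comparison reverses. The 2025 panel's proposals skew toward translational research, which has a lower base rate.

No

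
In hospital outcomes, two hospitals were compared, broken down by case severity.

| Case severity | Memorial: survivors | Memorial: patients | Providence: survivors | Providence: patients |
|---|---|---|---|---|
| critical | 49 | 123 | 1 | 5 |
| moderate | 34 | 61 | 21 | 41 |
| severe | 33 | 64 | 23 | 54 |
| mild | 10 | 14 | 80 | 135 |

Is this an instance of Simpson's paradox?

Critical: Memorial 49/123 = 39.8%, Providence 1/5 = 20.0% → Memorial
Moderate: Memorial 34/61 = 55.7%, Providence 21/41 = 51.2% → Memorial
Severe: Memorial 33/64 = 51.6%, Providence 23/54 = 42.6% → Memorial
Mild: Memorial 10/14 = 71.4%, Providence 80/135 = 59.3% → Memorial
Overall: Memorial 126/262 = 48.1%, Providence 125/235 = 53.2% → Providence
Memorial wins each case group but Providence wins overall — the comparison reverses. Memorial's patients skew toward critical, which has a lower base rate.

Yes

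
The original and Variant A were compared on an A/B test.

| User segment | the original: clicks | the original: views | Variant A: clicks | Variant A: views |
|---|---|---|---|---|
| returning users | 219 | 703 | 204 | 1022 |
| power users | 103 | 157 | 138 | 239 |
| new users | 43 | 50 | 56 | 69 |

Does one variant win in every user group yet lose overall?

No

Returning users: the original 219/703 = 31.2%, Variant A 204/1022 = 20.0% → the original
Power users: the original 103/157 = 65.6%, Variant A 138/239 = 57.7% → the original
New users: the original 43/50 = 86.0%, Variant A 56/69 = 81.2% → the original
Overall: the original 365/910 = 40.1%, Variant A 398/1330 = 29.9% → the original
The original wins overall and in every user group — no reversal.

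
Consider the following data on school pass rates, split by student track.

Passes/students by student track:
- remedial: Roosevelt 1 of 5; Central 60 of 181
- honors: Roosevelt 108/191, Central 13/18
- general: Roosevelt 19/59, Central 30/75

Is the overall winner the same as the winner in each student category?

No

Remedial: Roosevelt 1/5 = 20.0%, Central 60/181 = 33.1% → Central
Honors: Roosevelt 108/191 = 56.5%, Central 13/18 = 72.2% → Central
General: Roosevelt 19/59 = 32.2%, Central 30/75 = 40.0% → Central
Overall: Roosevelt 128/255 = 50.2%, Central 103/274 = 37.6% → Roosevelt
Central wins each student group but Roosevelt wins overall — the comparison reverses. Central's students skew toward remedial, which has a lower base rate.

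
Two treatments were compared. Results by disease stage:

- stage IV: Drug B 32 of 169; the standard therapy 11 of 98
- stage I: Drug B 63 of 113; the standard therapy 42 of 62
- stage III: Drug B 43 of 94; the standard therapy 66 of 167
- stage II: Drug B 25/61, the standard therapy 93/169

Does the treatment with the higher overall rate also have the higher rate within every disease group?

No

Stage IV: Drug B 32/169 = 18.9%, the standard therapy 11/98 = 11.2% → Drug B
Stage I: Drug B 63/113 = 55.8%, the standard therapy 42/62 = 67.7% → the standard therapy
Stage III: Drug B 43/94 = 45.7%, the standard therapy 66/167 = 39.5% → Drug B
Stage II: Drug B 25/61 = 41.0%, the standard therapy 93/169 = 55.0% → the standard therapy
Overall: Drug B 163/437 = 37.3%, the standard therapy 212/496 = 42.7% → the standard therapy
Neither sweeps: Drug B wins 2 of 4 groups, the standard therapy wins 2. The standard therapy wins overall but not every group — no Simpson reversal.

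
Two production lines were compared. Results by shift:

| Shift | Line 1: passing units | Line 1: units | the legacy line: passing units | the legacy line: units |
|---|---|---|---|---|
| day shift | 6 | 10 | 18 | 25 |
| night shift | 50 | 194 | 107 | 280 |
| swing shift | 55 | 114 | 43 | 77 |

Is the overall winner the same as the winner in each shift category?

Day shift: Line 1 6/10 = 60.0%, the legacy line 18/25 = 72.0% → the legacy line
Night shift: Line 1 50/194 = 25.8%, the legacy line 107/280 = 38.2% → the legacy line
Swing shift: Line 1 55/114 = 48.2%, the legacy line 43/77 = 55.8% → the legacy line
Overall: Line 1 111/318 = 34.9%, the legacy line 168/382 = 44.0% → the legacy line
The legacy line wins overall and in every shift group — no reversal.

Yes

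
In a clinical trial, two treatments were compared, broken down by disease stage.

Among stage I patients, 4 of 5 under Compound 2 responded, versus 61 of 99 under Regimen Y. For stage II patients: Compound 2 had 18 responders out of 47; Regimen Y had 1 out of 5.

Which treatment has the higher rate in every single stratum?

Compound 2

Stage I: Compound 2 4/5 = 80.0%, Regimen Y 61/99 = 61.6% → Compound 2
Stage II: Compound 2 18/47 = 38.3%, Regimen Y 1/5 = 20.0% → Compound 2
Compound 2 has the higher rate in both groups.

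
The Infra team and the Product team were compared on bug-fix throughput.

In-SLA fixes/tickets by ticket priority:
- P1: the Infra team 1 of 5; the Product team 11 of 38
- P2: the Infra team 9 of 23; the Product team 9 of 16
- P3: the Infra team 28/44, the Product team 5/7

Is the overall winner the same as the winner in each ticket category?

No

P1: the Infra team 1/5 = 20.0%, the Product team 11/38 = 28.9% → the Product team
P2: the Infra team 9/23 = 39.1%, the Product team 9/16 = 56.2% → the Product team
P3: the Infra team 28/44 = 63.6%, the Product team 5/7 = 71.4% → the Product team
Overall: the Infra team 38/72 = 52.8%, the Product team 25/61 = 41.0% → the Infra team
The Product team wins each ticket group but the Infra team wins overall — the comparison reverses. The Product team's tickets skew toward P1, which has a lower base rate.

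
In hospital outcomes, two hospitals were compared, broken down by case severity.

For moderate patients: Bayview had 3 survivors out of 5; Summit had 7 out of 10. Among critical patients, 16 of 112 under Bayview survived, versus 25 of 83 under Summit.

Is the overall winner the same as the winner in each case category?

Yes

Moderate: Bayview 3/5 = 60.0%, Summit 7/10 = 70.0% → Summit
Critical: Bayview 16/112 = 14.3%, Summit 25/83 = 30.1% → Summit
Overall: Bayview 19/117 = 16.2%, Summit 32/93 = 34.4% → Summit
Summit wins overall and in every case group — no reversal.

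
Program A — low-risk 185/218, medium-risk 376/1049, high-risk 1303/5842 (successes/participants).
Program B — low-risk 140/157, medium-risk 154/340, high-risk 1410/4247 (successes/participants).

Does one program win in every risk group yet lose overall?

No

Low-risk: Program A 185/218 = 84.9%, Program B 140/157 = 89.2% → Program B
Medium-risk: Program A 376/1049 = 35.8%, Program B 154/340 = 45.3% → Program B
High-risk: Program A 1303/5842 = 22.3%, Program B 1410/4247 = 33.2% → Program B
Overall: Program A 1864/7109 = 26.2%, Program B 1704/4744 = 35.9% → Program B
Program B wins overall and in every risk group — no reversal.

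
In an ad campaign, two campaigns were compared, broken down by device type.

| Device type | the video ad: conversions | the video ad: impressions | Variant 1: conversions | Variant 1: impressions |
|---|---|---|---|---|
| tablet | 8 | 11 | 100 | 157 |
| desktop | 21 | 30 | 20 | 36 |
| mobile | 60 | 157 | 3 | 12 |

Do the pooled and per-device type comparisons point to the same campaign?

No

Tablet: the video ad 8/11 = 72.7%, Variant 1 100/157 = 63.7% → the video ad
Desktop: the video ad 21/30 = 70.0%, Variant 1 20/36 = 55.6% → the video ad
Mobile: the video ad 60/157 = 38.2%, Variant 1 3/12 = 25.0% → the video ad
Overall: the video ad 89/198 = 44.9%, Variant 1 123/205 = 60.0% → Variant 1
The video ad wins each device group but Variant 1 wins overall — the comparison reverses. The video ad's impressions skew toward mobile, which has a lower base rate.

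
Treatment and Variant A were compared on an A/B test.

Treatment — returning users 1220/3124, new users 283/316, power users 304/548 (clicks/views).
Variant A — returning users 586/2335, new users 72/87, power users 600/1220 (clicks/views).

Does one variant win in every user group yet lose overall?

Returning users: Treatment 1220/3124 = 39.1%, Variant A 586/2335 = 25.1% → Treatment
New users: Treatment 283/316 = 89.6%, Variant A 72/87 = 82.8% → Treatment
Power users: Treatment 304/548 = 55.5%, Variant A 600/1220 = 49.2% → Treatment
Overall: Treatment 1807/3988 = 45.3%, Variant A 1258/3642 = 34.5% → Treatment
Treatment wins overall and in every user group — no reversal.

No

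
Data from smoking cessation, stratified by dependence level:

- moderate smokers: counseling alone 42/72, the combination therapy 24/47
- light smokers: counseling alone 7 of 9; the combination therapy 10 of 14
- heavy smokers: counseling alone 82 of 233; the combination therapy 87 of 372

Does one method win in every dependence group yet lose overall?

Moderate smokers: counseling alone 42/72 = 58.3%, the combination therapy 24/47 = 51.1% → counseling alone
Light smokers: counseling alone 7/9 = 77.8%, the combination therapy 10/14 = 71.4% → counseling alone
Heavy smokers: counseling alone 82/233 = 35.2%, the combination therapy 87/372 = 23.4% → counseling alone
Overall: counseling alone 131/314 = 41.7%, the combination therapy 121/433 = 27.9% → counseling alone
Counseling alone wins overall and in every dependence group — no reversal.

No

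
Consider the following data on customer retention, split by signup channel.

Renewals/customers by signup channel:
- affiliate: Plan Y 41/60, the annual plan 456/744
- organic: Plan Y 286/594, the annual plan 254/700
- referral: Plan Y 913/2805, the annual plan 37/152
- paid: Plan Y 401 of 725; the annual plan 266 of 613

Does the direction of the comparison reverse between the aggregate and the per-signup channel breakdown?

Yes

Affiliate: Plan Y 41/60 = 68.3%, the annual plan 456/744 = 61.3% → Plan Y
Organic: Plan Y 286/594 = 48.1%, the annual plan 254/700 = 36.3% → Plan Y
Referral: Plan Y 913/2805 = 32.5%, the annual plan 37/152 = 24.3% → Plan Y
Paid: Plan Y 401/725 = 55.3%, the annual plan 266/613 = 43.4% → Plan Y
Overall: Plan Y 1641/4184 = 39.2%, the annual plan 1013/2209 = 45.9% → the annual plan
Plan Y wins each signup group but the annual plan wins overall — the comparison reverses. Plan Y's customers skew toward referral, which has a lower base rate.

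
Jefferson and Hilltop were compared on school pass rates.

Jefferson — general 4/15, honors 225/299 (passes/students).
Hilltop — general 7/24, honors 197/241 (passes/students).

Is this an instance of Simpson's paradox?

No

General: Jefferson 4/15 = 26.7%, Hilltop 7/24 = 29.2% → Hilltop
Honors: Jefferson 225/299 = 75.3%, Hilltop 197/241 = 81.7% → Hilltop
Overall: Jefferson 229/314 = 72.9%, Hilltop 204/265 = 77.0% → Hilltop
Hilltop wins overall and in every student group — no reversal.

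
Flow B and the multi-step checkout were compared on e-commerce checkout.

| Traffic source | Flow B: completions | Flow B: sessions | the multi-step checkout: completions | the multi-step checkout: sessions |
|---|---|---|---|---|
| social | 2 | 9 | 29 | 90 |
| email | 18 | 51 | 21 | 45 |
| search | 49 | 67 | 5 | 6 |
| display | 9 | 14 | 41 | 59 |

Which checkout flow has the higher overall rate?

Flow B

Social: Flow B 2/9 = 22.2%, the multi-step checkout 29/90 = 32.2% → the multi-step checkout
Email: Flow B 18/51 = 35.3%, the multi-step checkout 21/45 = 46.7% → the multi-step checkout
Search: Flow B 49/67 = 73.1%, the multi-step checkout 5/6 = 83.3% → the multi-step checkout
Display: Flow B 9/14 = 64.3%, the multi-step checkout 41/59 = 69.5% → the multi-step checkout
Overall: Flow B 78/141 = 55.3%, the multi-step checkout 96/200 = 48.0% → Flow B
(The multi-step checkout wins every traffic group but Flow B wins overall — the multi-step checkout's sessions skew toward the low-rate social group.)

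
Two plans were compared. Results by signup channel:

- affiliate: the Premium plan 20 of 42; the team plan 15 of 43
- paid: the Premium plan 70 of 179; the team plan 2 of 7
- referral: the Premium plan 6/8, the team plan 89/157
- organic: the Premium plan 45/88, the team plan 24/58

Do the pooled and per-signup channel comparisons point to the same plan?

Affiliate: the Premium plan 20/42 = 47.6%, the team plan 15/43 = 34.9% → the Premium plan
Paid: the Premium plan 70/179 = 39.1%, the team plan 2/7 = 28.6% → the Premium plan
Referral: the Premium plan 6/8 = 75.0%, the team plan 89/157 = 56.7% → the Premium plan
Organic: the Premium plan 45/88 = 51.1%, the team plan 24/58 = 41.4% → the Premium plan
Overall: the Premium plan 141/317 = 44.5%, the team plan 130/265 = 49.1% → the team plan
The Premium plan wins each signup group but the team plan wins overall — the comparison reverses. The Premium plan's customers skew toward paid, which has a lower base rate.

No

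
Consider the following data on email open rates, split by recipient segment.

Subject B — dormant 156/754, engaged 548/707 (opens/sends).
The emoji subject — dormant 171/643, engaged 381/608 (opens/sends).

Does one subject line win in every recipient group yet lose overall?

Dormant: Subject B 156/754 = 20.7%, the emoji subject 171/643 = 26.6% → the emoji subject
Engaged: Subject B 548/707 = 77.5%, the emoji subject 381/608 = 62.7% → Subject B
Overall: Subject B 704/1461 = 48.2%, the emoji subject 552/1251 = 44.1% → Subject B
Neither sweeps: Subject B wins 1 of 2 groups, the emoji subject wins 1. Subject B wins overall but not every group — no Simpson reversal.

No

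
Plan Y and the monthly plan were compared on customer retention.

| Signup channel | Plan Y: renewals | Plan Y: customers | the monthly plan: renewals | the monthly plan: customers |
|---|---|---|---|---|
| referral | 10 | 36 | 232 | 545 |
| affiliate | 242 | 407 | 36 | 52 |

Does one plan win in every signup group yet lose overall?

Referral: Plan Y 10/36 = 27.8%, the monthly plan 232/545 = 42.6% → the monthly plan
Affiliate: Plan Y 242/407 = 59.5%, the monthly plan 36/52 = 69.2% → the monthly plan
Overall: Plan Y 252/443 = 56.9%, the monthly plan 268/597 = 44.9% → Plan Y
The monthly plan wins each signup group but Plan Y wins overall — the comparison reverses. The monthly plan's customers skew toward referral, which has a lower base rate.

Yes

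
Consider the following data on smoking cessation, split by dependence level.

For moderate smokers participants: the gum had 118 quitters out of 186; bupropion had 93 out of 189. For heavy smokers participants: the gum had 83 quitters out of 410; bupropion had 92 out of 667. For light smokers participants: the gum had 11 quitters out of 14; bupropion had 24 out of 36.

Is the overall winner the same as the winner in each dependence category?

Moderate smokers: the gum 118/186 = 63.4%, bupropion 93/189 = 49.2% → the gum
Heavy smokers: the gum 83/410 = 20.2%, bupropion 92/667 = 13.8% → the gum
Light smokers: the gum 11/14 = 78.6%, bupropion 24/36 = 66.7% → the gum
Overall: the gum 212/610 = 34.8%, bupropion 209/892 = 23.4% → the gum
The gum wins overall and in every dependence group — no reversal.

Yes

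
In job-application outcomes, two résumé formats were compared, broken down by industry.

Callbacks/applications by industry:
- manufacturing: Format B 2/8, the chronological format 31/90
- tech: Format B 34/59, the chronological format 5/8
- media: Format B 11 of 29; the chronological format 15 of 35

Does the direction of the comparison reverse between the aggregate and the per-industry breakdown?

Yes

Manufacturing: Format B 2/8 = 25.0%, the chronological format 31/90 = 34.4% → the chronological format
Tech: Format B 34/59 = 57.6%, the chronological format 5/8 = 62.5% → the chronological format
Media: Format B 11/29 = 37.9%, the chronological format 15/35 = 42.9% → the chronological format
Overall: Format B 47/96 = 49.0%, the chronological format 51/133 = 38.3% → Format B
The chronological format wins each industry group but Format B wins overall — the comparison reverses. The chronological format's applications skew toward manufacturing, which has a lower base rate.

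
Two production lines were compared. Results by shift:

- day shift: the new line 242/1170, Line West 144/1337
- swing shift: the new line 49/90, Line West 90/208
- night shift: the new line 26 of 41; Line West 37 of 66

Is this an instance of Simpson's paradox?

No

Day shift: the new line 242/1170 = 20.7%, Line West 144/1337 = 10.8% → the new line
Swing shift: the new line 49/90 = 54.4%, Line West 90/208 = 43.3% → the new line
Night shift: the new line 26/41 = 63.4%, Line West 37/66 = 56.1% → the new line
Overall: the new line 317/1301 = 24.4%, Line West 271/1611 = 16.8% → the new line
The new line wins overall and in every shift group — no reversal.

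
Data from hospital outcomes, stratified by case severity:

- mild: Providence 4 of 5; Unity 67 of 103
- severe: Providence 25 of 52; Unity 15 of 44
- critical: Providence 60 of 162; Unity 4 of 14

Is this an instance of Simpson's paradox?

Yes

Mild: Providence 4/5 = 80.0%, Unity 67/103 = 65.0% → Providence
Severe: Providence 25/52 = 48.1%, Unity 15/44 = 34.1% → Providence
Critical: Providence 60/162 = 37.0%, Unity 4/14 = 28.6% → Providence
Overall: Providence 89/219 = 40.6%, Unity 86/161 = 53.4% → Unity
Providence wins each case group but Unity wins overall — the comparison reverses. Providence's patients skew toward critical, which has a lower base rate.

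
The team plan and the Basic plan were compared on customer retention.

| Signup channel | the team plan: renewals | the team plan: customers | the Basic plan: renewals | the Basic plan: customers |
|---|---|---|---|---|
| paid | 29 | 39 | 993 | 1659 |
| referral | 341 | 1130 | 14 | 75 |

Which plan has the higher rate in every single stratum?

the team plan

Paid: the team plan 29/39 = 74.4%, the Basic plan 993/1659 = 59.9% → the team plan
Referral: the team plan 341/1130 = 30.2%, the Basic plan 14/75 = 18.7% → the team plan
The team plan has the higher rate in both groups.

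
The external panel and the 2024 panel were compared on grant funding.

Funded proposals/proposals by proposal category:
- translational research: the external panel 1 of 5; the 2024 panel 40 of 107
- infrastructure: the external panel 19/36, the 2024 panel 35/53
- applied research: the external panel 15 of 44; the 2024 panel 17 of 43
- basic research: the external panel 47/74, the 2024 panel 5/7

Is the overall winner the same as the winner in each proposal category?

Translational research: the external panel 1/5 = 20.0%, the 2024 panel 40/107 = 37.4% → the 2024 panel
Infrastructure: the external panel 19/36 = 52.8%, the 2024 panel 35/53 = 66.0% → the 2024 panel
Applied research: the external panel 15/44 = 34.1%, the 2024 panel 17/43 = 39.5% → the 2024 panel
Basic research: the external panel 47/74 = 63.5%, the 2024 panel 5/7 = 71.4% → the 2024 panel
Overall: the external panel 82/159 = 51.6%, the 2024 panel 97/210 = 46.2% → the external panel
The 2024 panel wins each proposal group but the external panel wins overall — the comparison reverses. The 2024 panel's proposals skew toward translational research, which has a lower base rate.

No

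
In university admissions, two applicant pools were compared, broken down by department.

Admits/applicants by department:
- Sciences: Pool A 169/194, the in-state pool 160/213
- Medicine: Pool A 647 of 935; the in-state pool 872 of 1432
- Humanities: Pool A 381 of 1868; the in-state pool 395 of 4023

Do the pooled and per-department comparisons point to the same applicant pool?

Yes

Sciences: Pool A 169/194 = 87.1%, the in-state pool 160/213 = 75.1% → Pool A
Medicine: Pool A 647/935 = 69.2%, the in-state pool 872/1432 = 60.9% → Pool A
Humanities: Pool A 381/1868 = 20.4%, the in-state pool 395/4023 = 9.8% → Pool A
Overall: Pool A 1197/2997 = 39.9%, the in-state pool 1427/5668 = 25.2% → Pool A
Pool A wins overall and in every department group — no reversal.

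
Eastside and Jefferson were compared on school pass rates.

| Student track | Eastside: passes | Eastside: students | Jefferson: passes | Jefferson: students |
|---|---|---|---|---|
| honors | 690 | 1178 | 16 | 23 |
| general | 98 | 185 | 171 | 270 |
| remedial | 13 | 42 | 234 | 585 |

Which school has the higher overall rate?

Honors: Eastside 690/1178 = 58.6%, Jefferson 16/23 = 69.6% → Jefferson
General: Eastside 98/185 = 53.0%, Jefferson 171/270 = 63.3% → Jefferson
Remedial: Eastside 13/42 = 31.0%, Jefferson 234/585 = 40.0% → Jefferson
Overall: Eastside 801/1405 = 57.0%, Jefferson 421/878 = 47.9% → Eastside
(Jefferson wins every student group but Eastside wins overall — Jefferson's students skew toward the low-rate remedial group.)

Eastside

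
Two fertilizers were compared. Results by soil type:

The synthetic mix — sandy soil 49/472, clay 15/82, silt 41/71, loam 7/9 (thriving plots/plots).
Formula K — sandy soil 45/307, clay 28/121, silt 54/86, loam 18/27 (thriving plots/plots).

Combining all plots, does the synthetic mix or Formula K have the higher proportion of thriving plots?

Formula K

Sandy soil: the synthetic mix 49/472 = 10.4%, Formula K 45/307 = 14.7% → Formula K
Clay: the synthetic mix 15/82 = 18.3%, Formula K 28/121 = 23.1% → Formula K
Silt: the synthetic mix 41/71 = 57.7%, Formula K 54/86 = 62.8% → Formula K
Loam: the synthetic mix 7/9 = 77.8%, Formula K 18/27 = 66.7% → the synthetic mix
Overall: the synthetic mix 112/634 = 17.7%, Formula K 145/541 = 26.8% → Formula K
(Neither sweeps every soil group, but Formula K has the higher pooled rate.)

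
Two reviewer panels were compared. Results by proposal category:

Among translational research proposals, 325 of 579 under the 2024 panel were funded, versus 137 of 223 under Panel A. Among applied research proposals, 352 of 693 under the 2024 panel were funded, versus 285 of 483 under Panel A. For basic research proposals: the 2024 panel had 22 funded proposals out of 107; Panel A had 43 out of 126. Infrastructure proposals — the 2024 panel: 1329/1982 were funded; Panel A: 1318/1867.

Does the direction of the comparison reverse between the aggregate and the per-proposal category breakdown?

Translational research: the 2024 panel 325/579 = 56.1%, Panel A 137/223 = 61.4% → Panel A
Applied research: the 2024 panel 352/693 = 50.8%, Panel A 285/483 = 59.0% → Panel A
Basic research: the 2024 panel 22/107 = 20.6%, Panel A 43/126 = 34.1% → Panel A
Infrastructure: the 2024 panel 1329/1982 = 67.1%, Panel A 1318/1867 = 70.6% → Panel A
Overall: the 2024 panel 2028/3361 = 60.3%, Panel A 1783/2699 = 66.1% → Panel A
Panel A wins overall and in every proposal group — no reversal.

No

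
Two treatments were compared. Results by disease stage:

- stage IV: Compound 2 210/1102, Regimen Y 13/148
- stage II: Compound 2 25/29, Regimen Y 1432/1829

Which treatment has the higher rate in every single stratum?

Stage IV: Compound 2 210/1102 = 19.1%, Regimen Y 13/148 = 8.8% → Compound 2
Stage II: Compound 2 25/29 = 86.2%, Regimen Y 1432/1829 = 78.3% → Compound 2
Compound 2 has the higher rate in both groups.

Compound 2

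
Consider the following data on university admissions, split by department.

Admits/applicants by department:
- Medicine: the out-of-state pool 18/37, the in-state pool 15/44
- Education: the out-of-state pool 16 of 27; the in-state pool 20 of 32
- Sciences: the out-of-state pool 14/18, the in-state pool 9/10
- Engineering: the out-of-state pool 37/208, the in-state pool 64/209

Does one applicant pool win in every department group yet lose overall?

No

Medicine: the out-of-state pool 18/37 = 48.6%, the in-state pool 15/44 = 34.1% → the out-of-state pool
Education: the out-of-state pool 16/27 = 59.3%, the in-state pool 20/32 = 62.5% → the in-state pool
Sciences: the out-of-state pool 14/18 = 77.8%, the in-state pool 9/10 = 90.0% → the in-state pool
Engineering: the out-of-state pool 37/208 = 17.8%, the in-state pool 64/209 = 30.6% → the in-state pool
Overall: the out-of-state pool 85/290 = 29.3%, the in-state pool 108/295 = 36.6% → the in-state pool
Neither sweeps: the out-of-state pool wins 1 of 4 groups, the in-state pool wins 3. The in-state pool wins overall but not every group — no Simpson reversal.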